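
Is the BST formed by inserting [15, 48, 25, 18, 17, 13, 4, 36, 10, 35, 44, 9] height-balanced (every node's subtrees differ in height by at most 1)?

Tree (level-order array): [15, 13, 48, 4, None, 25, None, None, 10, 18, 36, 9, None, 17, None, 35, 44]
Definition: a tree is height-balanced if, at every node, |h(left) - h(right)| <= 1 (empty subtree has height -1).
Bottom-up per-node check:
  node 9: h_left=-1, h_right=-1, diff=0 [OK], height=0
  node 10: h_left=0, h_right=-1, diff=1 [OK], height=1
  node 4: h_left=-1, h_right=1, diff=2 [FAIL (|-1-1|=2 > 1)], height=2
  node 13: h_left=2, h_right=-1, diff=3 [FAIL (|2--1|=3 > 1)], height=3
  node 17: h_left=-1, h_right=-1, diff=0 [OK], height=0
  node 18: h_left=0, h_right=-1, diff=1 [OK], height=1
  node 35: h_left=-1, h_right=-1, diff=0 [OK], height=0
  node 44: h_left=-1, h_right=-1, diff=0 [OK], height=0
  node 36: h_left=0, h_right=0, diff=0 [OK], height=1
  node 25: h_left=1, h_right=1, diff=0 [OK], height=2
  node 48: h_left=2, h_right=-1, diff=3 [FAIL (|2--1|=3 > 1)], height=3
  node 15: h_left=3, h_right=3, diff=0 [OK], height=4
Node 4 violates the condition: |-1 - 1| = 2 > 1.
Result: Not balanced


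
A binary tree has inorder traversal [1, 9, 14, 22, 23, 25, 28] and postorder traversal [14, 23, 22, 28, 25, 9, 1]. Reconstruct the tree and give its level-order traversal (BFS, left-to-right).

Inorder:   [1, 9, 14, 22, 23, 25, 28]
Postorder: [14, 23, 22, 28, 25, 9, 1]
Algorithm: postorder visits root last, so walk postorder right-to-left;
each value is the root of the current inorder slice — split it at that
value, recurse on the right subtree first, then the left.
Recursive splits:
  root=1; inorder splits into left=[], right=[9, 14, 22, 23, 25, 28]
  root=9; inorder splits into left=[], right=[14, 22, 23, 25, 28]
  root=25; inorder splits into left=[14, 22, 23], right=[28]
  root=28; inorder splits into left=[], right=[]
  root=22; inorder splits into left=[14], right=[23]
  root=23; inorder splits into left=[], right=[]
  root=14; inorder splits into left=[], right=[]
Reconstructed level-order: [1, 9, 25, 22, 28, 14, 23]


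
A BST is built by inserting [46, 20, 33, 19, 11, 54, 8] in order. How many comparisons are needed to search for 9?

Search path for 9: 46 -> 20 -> 19 -> 11 -> 8
Found: False
Comparisons: 5


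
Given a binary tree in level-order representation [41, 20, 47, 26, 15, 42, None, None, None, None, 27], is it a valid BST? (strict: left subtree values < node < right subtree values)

Level-order array: [41, 20, 47, 26, 15, 42, None, None, None, None, 27]
Validate using subtree bounds (lo, hi): at each node, require lo < value < hi,
then recurse left with hi=value and right with lo=value.
Preorder trace (stopping at first violation):
  at node 41 with bounds (-inf, +inf): OK
  at node 20 with bounds (-inf, 41): OK
  at node 26 with bounds (-inf, 20): VIOLATION
Node 26 violates its bound: not (-inf < 26 < 20).
Result: Not a valid BST


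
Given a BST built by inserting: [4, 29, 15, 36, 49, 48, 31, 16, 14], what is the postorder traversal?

Tree insertion order: [4, 29, 15, 36, 49, 48, 31, 16, 14]
Tree (level-order array): [4, None, 29, 15, 36, 14, 16, 31, 49, None, None, None, None, None, None, 48]
Postorder traversal: [14, 16, 15, 31, 48, 49, 36, 29, 4]


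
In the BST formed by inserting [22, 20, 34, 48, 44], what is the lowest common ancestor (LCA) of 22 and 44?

Tree insertion order: [22, 20, 34, 48, 44]
Tree (level-order array): [22, 20, 34, None, None, None, 48, 44]
In a BST, the LCA of p=22, q=44 is the first node v on the
root-to-leaf path with p <= v <= q (go left if both < v, right if both > v).
Walk from root:
  at 22: 22 <= 22 <= 44, this is the LCA
LCA = 22


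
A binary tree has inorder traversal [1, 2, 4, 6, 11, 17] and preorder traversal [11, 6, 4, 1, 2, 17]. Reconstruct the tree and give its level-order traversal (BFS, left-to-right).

Inorder:  [1, 2, 4, 6, 11, 17]
Preorder: [11, 6, 4, 1, 2, 17]
Algorithm: preorder visits root first, so consume preorder in order;
for each root, split the current inorder slice at that value into
left-subtree inorder and right-subtree inorder, then recurse.
Recursive splits:
  root=11; inorder splits into left=[1, 2, 4, 6], right=[17]
  root=6; inorder splits into left=[1, 2, 4], right=[]
  root=4; inorder splits into left=[1, 2], right=[]
  root=1; inorder splits into left=[], right=[2]
  root=2; inorder splits into left=[], right=[]
  root=17; inorder splits into left=[], right=[]
Reconstructed level-order: [11, 6, 17, 4, 1, 2]


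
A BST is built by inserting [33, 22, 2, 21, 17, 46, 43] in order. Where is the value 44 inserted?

Starting tree (level order): [33, 22, 46, 2, None, 43, None, None, 21, None, None, 17]
Insertion path: 33 -> 46 -> 43
Result: insert 44 as right child of 43
Final tree (level order): [33, 22, 46, 2, None, 43, None, None, 21, None, 44, 17]


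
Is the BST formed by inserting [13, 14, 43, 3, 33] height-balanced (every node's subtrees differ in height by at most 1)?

Tree (level-order array): [13, 3, 14, None, None, None, 43, 33]
Definition: a tree is height-balanced if, at every node, |h(left) - h(right)| <= 1 (empty subtree has height -1).
Bottom-up per-node check:
  node 3: h_left=-1, h_right=-1, diff=0 [OK], height=0
  node 33: h_left=-1, h_right=-1, diff=0 [OK], height=0
  node 43: h_left=0, h_right=-1, diff=1 [OK], height=1
  node 14: h_left=-1, h_right=1, diff=2 [FAIL (|-1-1|=2 > 1)], height=2
  node 13: h_left=0, h_right=2, diff=2 [FAIL (|0-2|=2 > 1)], height=3
Node 14 violates the condition: |-1 - 1| = 2 > 1.
Result: Not balanced


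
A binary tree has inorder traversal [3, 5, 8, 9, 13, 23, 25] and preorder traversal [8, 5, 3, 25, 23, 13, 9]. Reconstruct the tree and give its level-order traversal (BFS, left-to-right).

Inorder:  [3, 5, 8, 9, 13, 23, 25]
Preorder: [8, 5, 3, 25, 23, 13, 9]
Algorithm: preorder visits root first, so consume preorder in order;
for each root, split the current inorder slice at that value into
left-subtree inorder and right-subtree inorder, then recurse.
Recursive splits:
  root=8; inorder splits into left=[3, 5], right=[9, 13, 23, 25]
  root=5; inorder splits into left=[3], right=[]
  root=3; inorder splits into left=[], right=[]
  root=25; inorder splits into left=[9, 13, 23], right=[]
  root=23; inorder splits into left=[9, 13], right=[]
  root=13; inorder splits into left=[9], right=[]
  root=9; inorder splits into left=[], right=[]
Reconstructed level-order: [8, 5, 25, 3, 23, 13, 9]


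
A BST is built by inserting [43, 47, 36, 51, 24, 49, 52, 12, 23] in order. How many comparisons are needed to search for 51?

Search path for 51: 43 -> 47 -> 51
Found: True
Comparisons: 3


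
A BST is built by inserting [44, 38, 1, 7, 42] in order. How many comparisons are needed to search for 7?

Search path for 7: 44 -> 38 -> 1 -> 7
Found: True
Comparisons: 4


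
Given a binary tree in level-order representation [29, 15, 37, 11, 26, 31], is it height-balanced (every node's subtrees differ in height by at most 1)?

Tree (level-order array): [29, 15, 37, 11, 26, 31]
Definition: a tree is height-balanced if, at every node, |h(left) - h(right)| <= 1 (empty subtree has height -1).
Bottom-up per-node check:
  node 11: h_left=-1, h_right=-1, diff=0 [OK], height=0
  node 26: h_left=-1, h_right=-1, diff=0 [OK], height=0
  node 15: h_left=0, h_right=0, diff=0 [OK], height=1
  node 31: h_left=-1, h_right=-1, diff=0 [OK], height=0
  node 37: h_left=0, h_right=-1, diff=1 [OK], height=1
  node 29: h_left=1, h_right=1, diff=0 [OK], height=2
All nodes satisfy the balance condition.
Result: Balanced


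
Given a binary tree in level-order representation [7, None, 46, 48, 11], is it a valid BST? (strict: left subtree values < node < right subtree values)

Level-order array: [7, None, 46, 48, 11]
Validate using subtree bounds (lo, hi): at each node, require lo < value < hi,
then recurse left with hi=value and right with lo=value.
Preorder trace (stopping at first violation):
  at node 7 with bounds (-inf, +inf): OK
  at node 46 with bounds (7, +inf): OK
  at node 48 with bounds (7, 46): VIOLATION
Node 48 violates its bound: not (7 < 48 < 46).
Result: Not a valid BST


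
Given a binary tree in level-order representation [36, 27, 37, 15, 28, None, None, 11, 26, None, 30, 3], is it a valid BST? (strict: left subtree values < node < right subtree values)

Level-order array: [36, 27, 37, 15, 28, None, None, 11, 26, None, 30, 3]
Validate using subtree bounds (lo, hi): at each node, require lo < value < hi,
then recurse left with hi=value and right with lo=value.
Preorder trace (stopping at first violation):
  at node 36 with bounds (-inf, +inf): OK
  at node 27 with bounds (-inf, 36): OK
  at node 15 with bounds (-inf, 27): OK
  at node 11 with bounds (-inf, 15): OK
  at node 3 with bounds (-inf, 11): OK
  at node 26 with bounds (15, 27): OK
  at node 28 with bounds (27, 36): OK
  at node 30 with bounds (28, 36): OK
  at node 37 with bounds (36, +inf): OK
No violation found at any node.
Result: Valid BST


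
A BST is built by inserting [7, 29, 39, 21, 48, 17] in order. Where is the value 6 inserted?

Starting tree (level order): [7, None, 29, 21, 39, 17, None, None, 48]
Insertion path: 7
Result: insert 6 as left child of 7
Final tree (level order): [7, 6, 29, None, None, 21, 39, 17, None, None, 48]


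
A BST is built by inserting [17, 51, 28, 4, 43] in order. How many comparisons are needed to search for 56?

Search path for 56: 17 -> 51
Found: False
Comparisons: 2


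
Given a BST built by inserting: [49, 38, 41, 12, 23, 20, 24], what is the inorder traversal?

Tree insertion order: [49, 38, 41, 12, 23, 20, 24]
Tree (level-order array): [49, 38, None, 12, 41, None, 23, None, None, 20, 24]
Inorder traversal: [12, 20, 23, 24, 38, 41, 49]


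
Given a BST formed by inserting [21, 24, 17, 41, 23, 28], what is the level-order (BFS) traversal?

Tree insertion order: [21, 24, 17, 41, 23, 28]
Tree (level-order array): [21, 17, 24, None, None, 23, 41, None, None, 28]
BFS from the root, enqueuing left then right child of each popped node:
  queue [21] -> pop 21, enqueue [17, 24], visited so far: [21]
  queue [17, 24] -> pop 17, enqueue [none], visited so far: [21, 17]
  queue [24] -> pop 24, enqueue [23, 41], visited so far: [21, 17, 24]
  queue [23, 41] -> pop 23, enqueue [none], visited so far: [21, 17, 24, 23]
  queue [41] -> pop 41, enqueue [28], visited so far: [21, 17, 24, 23, 41]
  queue [28] -> pop 28, enqueue [none], visited so far: [21, 17, 24, 23, 41, 28]
Result: [21, 17, 24, 23, 41, 28]


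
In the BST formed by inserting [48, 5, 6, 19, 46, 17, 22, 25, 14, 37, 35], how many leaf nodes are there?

Tree built from: [48, 5, 6, 19, 46, 17, 22, 25, 14, 37, 35]
Tree (level-order array): [48, 5, None, None, 6, None, 19, 17, 46, 14, None, 22, None, None, None, None, 25, None, 37, 35]
Rule: A leaf has 0 children.
Per-node child counts:
  node 48: 1 child(ren)
  node 5: 1 child(ren)
  node 6: 1 child(ren)
  node 19: 2 child(ren)
  node 17: 1 child(ren)
  node 14: 0 child(ren)
  node 46: 1 child(ren)
  node 22: 1 child(ren)
  node 25: 1 child(ren)
  node 37: 1 child(ren)
  node 35: 0 child(ren)
Matching nodes: [14, 35]
Count of leaf nodes: 2


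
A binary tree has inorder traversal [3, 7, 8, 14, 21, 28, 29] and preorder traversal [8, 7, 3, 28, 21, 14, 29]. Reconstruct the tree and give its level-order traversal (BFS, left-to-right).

Inorder:  [3, 7, 8, 14, 21, 28, 29]
Preorder: [8, 7, 3, 28, 21, 14, 29]
Algorithm: preorder visits root first, so consume preorder in order;
for each root, split the current inorder slice at that value into
left-subtree inorder and right-subtree inorder, then recurse.
Recursive splits:
  root=8; inorder splits into left=[3, 7], right=[14, 21, 28, 29]
  root=7; inorder splits into left=[3], right=[]
  root=3; inorder splits into left=[], right=[]
  root=28; inorder splits into left=[14, 21], right=[29]
  root=21; inorder splits into left=[14], right=[]
  root=14; inorder splits into left=[], right=[]
  root=29; inorder splits into left=[], right=[]
Reconstructed level-order: [8, 7, 28, 3, 21, 29, 14]


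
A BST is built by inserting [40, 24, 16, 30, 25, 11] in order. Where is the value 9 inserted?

Starting tree (level order): [40, 24, None, 16, 30, 11, None, 25]
Insertion path: 40 -> 24 -> 16 -> 11
Result: insert 9 as left child of 11
Final tree (level order): [40, 24, None, 16, 30, 11, None, 25, None, 9]


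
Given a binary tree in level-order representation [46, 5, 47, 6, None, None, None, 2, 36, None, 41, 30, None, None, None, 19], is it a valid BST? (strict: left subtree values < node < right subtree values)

Level-order array: [46, 5, 47, 6, None, None, None, 2, 36, None, 41, 30, None, None, None, 19]
Validate using subtree bounds (lo, hi): at each node, require lo < value < hi,
then recurse left with hi=value and right with lo=value.
Preorder trace (stopping at first violation):
  at node 46 with bounds (-inf, +inf): OK
  at node 5 with bounds (-inf, 46): OK
  at node 6 with bounds (-inf, 5): VIOLATION
Node 6 violates its bound: not (-inf < 6 < 5).
Result: Not a valid BST


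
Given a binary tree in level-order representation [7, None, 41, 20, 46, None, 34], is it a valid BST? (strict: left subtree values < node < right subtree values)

Level-order array: [7, None, 41, 20, 46, None, 34]
Validate using subtree bounds (lo, hi): at each node, require lo < value < hi,
then recurse left with hi=value and right with lo=value.
Preorder trace (stopping at first violation):
  at node 7 with bounds (-inf, +inf): OK
  at node 41 with bounds (7, +inf): OK
  at node 20 with bounds (7, 41): OK
  at node 34 with bounds (20, 41): OK
  at node 46 with bounds (41, +inf): OK
No violation found at any node.
Result: Valid BST


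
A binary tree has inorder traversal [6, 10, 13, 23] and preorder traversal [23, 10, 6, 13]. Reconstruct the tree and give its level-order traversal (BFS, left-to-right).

Inorder:  [6, 10, 13, 23]
Preorder: [23, 10, 6, 13]
Algorithm: preorder visits root first, so consume preorder in order;
for each root, split the current inorder slice at that value into
left-subtree inorder and right-subtree inorder, then recurse.
Recursive splits:
  root=23; inorder splits into left=[6, 10, 13], right=[]
  root=10; inorder splits into left=[6], right=[13]
  root=6; inorder splits into left=[], right=[]
  root=13; inorder splits into left=[], right=[]
Reconstructed level-order: [23, 10, 6, 13]


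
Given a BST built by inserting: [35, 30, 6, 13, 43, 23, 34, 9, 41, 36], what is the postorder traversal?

Tree insertion order: [35, 30, 6, 13, 43, 23, 34, 9, 41, 36]
Tree (level-order array): [35, 30, 43, 6, 34, 41, None, None, 13, None, None, 36, None, 9, 23]
Postorder traversal: [9, 23, 13, 6, 34, 30, 36, 41, 43, 35]


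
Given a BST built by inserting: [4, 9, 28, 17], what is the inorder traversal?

Tree insertion order: [4, 9, 28, 17]
Tree (level-order array): [4, None, 9, None, 28, 17]
Inorder traversal: [4, 9, 17, 28]


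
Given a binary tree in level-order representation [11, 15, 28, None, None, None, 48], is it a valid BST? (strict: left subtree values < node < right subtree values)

Level-order array: [11, 15, 28, None, None, None, 48]
Validate using subtree bounds (lo, hi): at each node, require lo < value < hi,
then recurse left with hi=value and right with lo=value.
Preorder trace (stopping at first violation):
  at node 11 with bounds (-inf, +inf): OK
  at node 15 with bounds (-inf, 11): VIOLATION
Node 15 violates its bound: not (-inf < 15 < 11).
Result: Not a valid BST


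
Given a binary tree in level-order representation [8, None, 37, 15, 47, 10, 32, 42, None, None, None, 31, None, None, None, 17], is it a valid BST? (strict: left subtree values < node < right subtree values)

Level-order array: [8, None, 37, 15, 47, 10, 32, 42, None, None, None, 31, None, None, None, 17]
Validate using subtree bounds (lo, hi): at each node, require lo < value < hi,
then recurse left with hi=value and right with lo=value.
Preorder trace (stopping at first violation):
  at node 8 with bounds (-inf, +inf): OK
  at node 37 with bounds (8, +inf): OK
  at node 15 with bounds (8, 37): OK
  at node 10 with bounds (8, 15): OK
  at node 32 with bounds (15, 37): OK
  at node 31 with bounds (15, 32): OK
  at node 17 with bounds (15, 31): OK
  at node 47 with bounds (37, +inf): OK
  at node 42 with bounds (37, 47): OK
No violation found at any node.
Result: Valid BST


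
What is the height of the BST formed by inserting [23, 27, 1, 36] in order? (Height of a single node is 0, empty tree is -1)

Insertion order: [23, 27, 1, 36]
Tree (level-order array): [23, 1, 27, None, None, None, 36]
Compute height bottom-up (empty subtree = -1):
  height(1) = 1 + max(-1, -1) = 0
  height(36) = 1 + max(-1, -1) = 0
  height(27) = 1 + max(-1, 0) = 1
  height(23) = 1 + max(0, 1) = 2
Height = 2


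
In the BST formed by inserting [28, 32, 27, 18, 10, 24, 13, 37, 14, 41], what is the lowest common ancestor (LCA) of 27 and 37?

Tree insertion order: [28, 32, 27, 18, 10, 24, 13, 37, 14, 41]
Tree (level-order array): [28, 27, 32, 18, None, None, 37, 10, 24, None, 41, None, 13, None, None, None, None, None, 14]
In a BST, the LCA of p=27, q=37 is the first node v on the
root-to-leaf path with p <= v <= q (go left if both < v, right if both > v).
Walk from root:
  at 28: 27 <= 28 <= 37, this is the LCA
LCA = 28


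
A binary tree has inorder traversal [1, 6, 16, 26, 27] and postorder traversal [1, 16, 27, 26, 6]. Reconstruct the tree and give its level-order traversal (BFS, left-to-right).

Inorder:   [1, 6, 16, 26, 27]
Postorder: [1, 16, 27, 26, 6]
Algorithm: postorder visits root last, so walk postorder right-to-left;
each value is the root of the current inorder slice — split it at that
value, recurse on the right subtree first, then the left.
Recursive splits:
  root=6; inorder splits into left=[1], right=[16, 26, 27]
  root=26; inorder splits into left=[16], right=[27]
  root=27; inorder splits into left=[], right=[]
  root=16; inorder splits into left=[], right=[]
  root=1; inorder splits into left=[], right=[]
Reconstructed level-order: [6, 1, 26, 16, 27]


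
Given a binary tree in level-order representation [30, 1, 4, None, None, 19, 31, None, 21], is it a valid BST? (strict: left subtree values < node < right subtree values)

Level-order array: [30, 1, 4, None, None, 19, 31, None, 21]
Validate using subtree bounds (lo, hi): at each node, require lo < value < hi,
then recurse left with hi=value and right with lo=value.
Preorder trace (stopping at first violation):
  at node 30 with bounds (-inf, +inf): OK
  at node 1 with bounds (-inf, 30): OK
  at node 4 with bounds (30, +inf): VIOLATION
Node 4 violates its bound: not (30 < 4 < +inf).
Result: Not a valid BST


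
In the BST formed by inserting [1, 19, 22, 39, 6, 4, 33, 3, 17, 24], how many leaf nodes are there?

Tree built from: [1, 19, 22, 39, 6, 4, 33, 3, 17, 24]
Tree (level-order array): [1, None, 19, 6, 22, 4, 17, None, 39, 3, None, None, None, 33, None, None, None, 24]
Rule: A leaf has 0 children.
Per-node child counts:
  node 1: 1 child(ren)
  node 19: 2 child(ren)
  node 6: 2 child(ren)
  node 4: 1 child(ren)
  node 3: 0 child(ren)
  node 17: 0 child(ren)
  node 22: 1 child(ren)
  node 39: 1 child(ren)
  node 33: 1 child(ren)
  node 24: 0 child(ren)
Matching nodes: [3, 17, 24]
Count of leaf nodes: 3


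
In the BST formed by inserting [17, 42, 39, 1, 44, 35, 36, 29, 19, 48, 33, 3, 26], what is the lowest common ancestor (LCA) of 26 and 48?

Tree insertion order: [17, 42, 39, 1, 44, 35, 36, 29, 19, 48, 33, 3, 26]
Tree (level-order array): [17, 1, 42, None, 3, 39, 44, None, None, 35, None, None, 48, 29, 36, None, None, 19, 33, None, None, None, 26]
In a BST, the LCA of p=26, q=48 is the first node v on the
root-to-leaf path with p <= v <= q (go left if both < v, right if both > v).
Walk from root:
  at 17: both 26 and 48 > 17, go right
  at 42: 26 <= 42 <= 48, this is the LCA
LCA = 42


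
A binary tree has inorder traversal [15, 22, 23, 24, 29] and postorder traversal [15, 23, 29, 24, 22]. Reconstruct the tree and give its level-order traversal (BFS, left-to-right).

Inorder:   [15, 22, 23, 24, 29]
Postorder: [15, 23, 29, 24, 22]
Algorithm: postorder visits root last, so walk postorder right-to-left;
each value is the root of the current inorder slice — split it at that
value, recurse on the right subtree first, then the left.
Recursive splits:
  root=22; inorder splits into left=[15], right=[23, 24, 29]
  root=24; inorder splits into left=[23], right=[29]
  root=29; inorder splits into left=[], right=[]
  root=23; inorder splits into left=[], right=[]
  root=15; inorder splits into left=[], right=[]
Reconstructed level-order: [22, 15, 24, 23, 29]


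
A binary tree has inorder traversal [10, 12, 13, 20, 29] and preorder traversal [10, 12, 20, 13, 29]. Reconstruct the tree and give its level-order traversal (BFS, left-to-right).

Inorder:  [10, 12, 13, 20, 29]
Preorder: [10, 12, 20, 13, 29]
Algorithm: preorder visits root first, so consume preorder in order;
for each root, split the current inorder slice at that value into
left-subtree inorder and right-subtree inorder, then recurse.
Recursive splits:
  root=10; inorder splits into left=[], right=[12, 13, 20, 29]
  root=12; inorder splits into left=[], right=[13, 20, 29]
  root=20; inorder splits into left=[13], right=[29]
  root=13; inorder splits into left=[], right=[]
  root=29; inorder splits into left=[], right=[]
Reconstructed level-order: [10, 12, 20, 13, 29]


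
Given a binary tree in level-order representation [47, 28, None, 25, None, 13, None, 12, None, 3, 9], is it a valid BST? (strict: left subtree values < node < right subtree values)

Level-order array: [47, 28, None, 25, None, 13, None, 12, None, 3, 9]
Validate using subtree bounds (lo, hi): at each node, require lo < value < hi,
then recurse left with hi=value and right with lo=value.
Preorder trace (stopping at first violation):
  at node 47 with bounds (-inf, +inf): OK
  at node 28 with bounds (-inf, 47): OK
  at node 25 with bounds (-inf, 28): OK
  at node 13 with bounds (-inf, 25): OK
  at node 12 with bounds (-inf, 13): OK
  at node 3 with bounds (-inf, 12): OK
  at node 9 with bounds (12, 13): VIOLATION
Node 9 violates its bound: not (12 < 9 < 13).
Result: Not a valid BST


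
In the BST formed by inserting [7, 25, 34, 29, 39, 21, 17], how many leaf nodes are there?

Tree built from: [7, 25, 34, 29, 39, 21, 17]
Tree (level-order array): [7, None, 25, 21, 34, 17, None, 29, 39]
Rule: A leaf has 0 children.
Per-node child counts:
  node 7: 1 child(ren)
  node 25: 2 child(ren)
  node 21: 1 child(ren)
  node 17: 0 child(ren)
  node 34: 2 child(ren)
  node 29: 0 child(ren)
  node 39: 0 child(ren)
Matching nodes: [17, 29, 39]
Count of leaf nodes: 3


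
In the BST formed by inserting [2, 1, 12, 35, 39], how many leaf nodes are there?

Tree built from: [2, 1, 12, 35, 39]
Tree (level-order array): [2, 1, 12, None, None, None, 35, None, 39]
Rule: A leaf has 0 children.
Per-node child counts:
  node 2: 2 child(ren)
  node 1: 0 child(ren)
  node 12: 1 child(ren)
  node 35: 1 child(ren)
  node 39: 0 child(ren)
Matching nodes: [1, 39]
Count of leaf nodes: 2


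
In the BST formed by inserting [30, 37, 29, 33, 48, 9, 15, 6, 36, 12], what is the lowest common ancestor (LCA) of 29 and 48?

Tree insertion order: [30, 37, 29, 33, 48, 9, 15, 6, 36, 12]
Tree (level-order array): [30, 29, 37, 9, None, 33, 48, 6, 15, None, 36, None, None, None, None, 12]
In a BST, the LCA of p=29, q=48 is the first node v on the
root-to-leaf path with p <= v <= q (go left if both < v, right if both > v).
Walk from root:
  at 30: 29 <= 30 <= 48, this is the LCA
LCA = 30


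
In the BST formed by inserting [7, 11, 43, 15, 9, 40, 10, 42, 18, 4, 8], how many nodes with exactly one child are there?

Tree built from: [7, 11, 43, 15, 9, 40, 10, 42, 18, 4, 8]
Tree (level-order array): [7, 4, 11, None, None, 9, 43, 8, 10, 15, None, None, None, None, None, None, 40, 18, 42]
Rule: These are nodes with exactly 1 non-null child.
Per-node child counts:
  node 7: 2 child(ren)
  node 4: 0 child(ren)
  node 11: 2 child(ren)
  node 9: 2 child(ren)
  node 8: 0 child(ren)
  node 10: 0 child(ren)
  node 43: 1 child(ren)
  node 15: 1 child(ren)
  node 40: 2 child(ren)
  node 18: 0 child(ren)
  node 42: 0 child(ren)
Matching nodes: [43, 15]
Count of nodes with exactly one child: 2


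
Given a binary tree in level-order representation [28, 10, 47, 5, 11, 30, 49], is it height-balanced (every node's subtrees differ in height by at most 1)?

Tree (level-order array): [28, 10, 47, 5, 11, 30, 49]
Definition: a tree is height-balanced if, at every node, |h(left) - h(right)| <= 1 (empty subtree has height -1).
Bottom-up per-node check:
  node 5: h_left=-1, h_right=-1, diff=0 [OK], height=0
  node 11: h_left=-1, h_right=-1, diff=0 [OK], height=0
  node 10: h_left=0, h_right=0, diff=0 [OK], height=1
  node 30: h_left=-1, h_right=-1, diff=0 [OK], height=0
  node 49: h_left=-1, h_right=-1, diff=0 [OK], height=0
  node 47: h_left=0, h_right=0, diff=0 [OK], height=1
  node 28: h_left=1, h_right=1, diff=0 [OK], height=2
All nodes satisfy the balance condition.
Result: Balanced


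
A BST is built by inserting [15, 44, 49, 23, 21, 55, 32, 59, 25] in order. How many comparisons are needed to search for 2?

Search path for 2: 15
Found: False
Comparisons: 1


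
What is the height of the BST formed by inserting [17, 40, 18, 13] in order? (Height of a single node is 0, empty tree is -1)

Insertion order: [17, 40, 18, 13]
Tree (level-order array): [17, 13, 40, None, None, 18]
Compute height bottom-up (empty subtree = -1):
  height(13) = 1 + max(-1, -1) = 0
  height(18) = 1 + max(-1, -1) = 0
  height(40) = 1 + max(0, -1) = 1
  height(17) = 1 + max(0, 1) = 2
Height = 2


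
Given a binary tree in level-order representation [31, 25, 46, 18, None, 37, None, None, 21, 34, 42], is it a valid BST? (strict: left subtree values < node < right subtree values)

Level-order array: [31, 25, 46, 18, None, 37, None, None, 21, 34, 42]
Validate using subtree bounds (lo, hi): at each node, require lo < value < hi,
then recurse left with hi=value and right with lo=value.
Preorder trace (stopping at first violation):
  at node 31 with bounds (-inf, +inf): OK
  at node 25 with bounds (-inf, 31): OK
  at node 18 with bounds (-inf, 25): OK
  at node 21 with bounds (18, 25): OK
  at node 46 with bounds (31, +inf): OK
  at node 37 with bounds (31, 46): OK
  at node 34 with bounds (31, 37): OK
  at node 42 with bounds (37, 46): OK
No violation found at any node.
Result: Valid BST


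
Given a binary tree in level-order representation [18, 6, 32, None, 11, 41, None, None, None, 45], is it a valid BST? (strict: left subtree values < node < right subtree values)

Level-order array: [18, 6, 32, None, 11, 41, None, None, None, 45]
Validate using subtree bounds (lo, hi): at each node, require lo < value < hi,
then recurse left with hi=value and right with lo=value.
Preorder trace (stopping at first violation):
  at node 18 with bounds (-inf, +inf): OK
  at node 6 with bounds (-inf, 18): OK
  at node 11 with bounds (6, 18): OK
  at node 32 with bounds (18, +inf): OK
  at node 41 with bounds (18, 32): VIOLATION
Node 41 violates its bound: not (18 < 41 < 32).
Result: Not a valid BST


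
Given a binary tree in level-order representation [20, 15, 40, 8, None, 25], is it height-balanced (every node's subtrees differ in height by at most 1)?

Tree (level-order array): [20, 15, 40, 8, None, 25]
Definition: a tree is height-balanced if, at every node, |h(left) - h(right)| <= 1 (empty subtree has height -1).
Bottom-up per-node check:
  node 8: h_left=-1, h_right=-1, diff=0 [OK], height=0
  node 15: h_left=0, h_right=-1, diff=1 [OK], height=1
  node 25: h_left=-1, h_right=-1, diff=0 [OK], height=0
  node 40: h_left=0, h_right=-1, diff=1 [OK], height=1
  node 20: h_left=1, h_right=1, diff=0 [OK], height=2
All nodes satisfy the balance condition.
Result: Balanced


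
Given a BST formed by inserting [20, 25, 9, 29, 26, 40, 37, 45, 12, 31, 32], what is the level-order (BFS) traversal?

Tree insertion order: [20, 25, 9, 29, 26, 40, 37, 45, 12, 31, 32]
Tree (level-order array): [20, 9, 25, None, 12, None, 29, None, None, 26, 40, None, None, 37, 45, 31, None, None, None, None, 32]
BFS from the root, enqueuing left then right child of each popped node:
  queue [20] -> pop 20, enqueue [9, 25], visited so far: [20]
  queue [9, 25] -> pop 9, enqueue [12], visited so far: [20, 9]
  queue [25, 12] -> pop 25, enqueue [29], visited so far: [20, 9, 25]
  queue [12, 29] -> pop 12, enqueue [none], visited so far: [20, 9, 25, 12]
  queue [29] -> pop 29, enqueue [26, 40], visited so far: [20, 9, 25, 12, 29]
  queue [26, 40] -> pop 26, enqueue [none], visited so far: [20, 9, 25, 12, 29, 26]
  queue [40] -> pop 40, enqueue [37, 45], visited so far: [20, 9, 25, 12, 29, 26, 40]
  queue [37, 45] -> pop 37, enqueue [31], visited so far: [20, 9, 25, 12, 29, 26, 40, 37]
  queue [45, 31] -> pop 45, enqueue [none], visited so far: [20, 9, 25, 12, 29, 26, 40, 37, 45]
  queue [31] -> pop 31, enqueue [32], visited so far: [20, 9, 25, 12, 29, 26, 40, 37, 45, 31]
  queue [32] -> pop 32, enqueue [none], visited so far: [20, 9, 25, 12, 29, 26, 40, 37, 45, 31, 32]
Result: [20, 9, 25, 12, 29, 26, 40, 37, 45, 31, 32]


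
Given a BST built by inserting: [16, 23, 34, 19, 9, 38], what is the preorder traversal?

Tree insertion order: [16, 23, 34, 19, 9, 38]
Tree (level-order array): [16, 9, 23, None, None, 19, 34, None, None, None, 38]
Preorder traversal: [16, 9, 23, 19, 34, 38]


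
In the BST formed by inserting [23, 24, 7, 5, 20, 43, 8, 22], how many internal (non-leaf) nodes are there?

Tree built from: [23, 24, 7, 5, 20, 43, 8, 22]
Tree (level-order array): [23, 7, 24, 5, 20, None, 43, None, None, 8, 22]
Rule: An internal node has at least one child.
Per-node child counts:
  node 23: 2 child(ren)
  node 7: 2 child(ren)
  node 5: 0 child(ren)
  node 20: 2 child(ren)
  node 8: 0 child(ren)
  node 22: 0 child(ren)
  node 24: 1 child(ren)
  node 43: 0 child(ren)
Matching nodes: [23, 7, 20, 24]
Count of internal (non-leaf) nodes: 4


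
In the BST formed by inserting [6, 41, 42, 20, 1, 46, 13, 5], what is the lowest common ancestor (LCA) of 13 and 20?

Tree insertion order: [6, 41, 42, 20, 1, 46, 13, 5]
Tree (level-order array): [6, 1, 41, None, 5, 20, 42, None, None, 13, None, None, 46]
In a BST, the LCA of p=13, q=20 is the first node v on the
root-to-leaf path with p <= v <= q (go left if both < v, right if both > v).
Walk from root:
  at 6: both 13 and 20 > 6, go right
  at 41: both 13 and 20 < 41, go left
  at 20: 13 <= 20 <= 20, this is the LCA
LCA = 20


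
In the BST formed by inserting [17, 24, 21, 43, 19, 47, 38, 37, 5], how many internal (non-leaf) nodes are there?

Tree built from: [17, 24, 21, 43, 19, 47, 38, 37, 5]
Tree (level-order array): [17, 5, 24, None, None, 21, 43, 19, None, 38, 47, None, None, 37]
Rule: An internal node has at least one child.
Per-node child counts:
  node 17: 2 child(ren)
  node 5: 0 child(ren)
  node 24: 2 child(ren)
  node 21: 1 child(ren)
  node 19: 0 child(ren)
  node 43: 2 child(ren)
  node 38: 1 child(ren)
  node 37: 0 child(ren)
  node 47: 0 child(ren)
Matching nodes: [17, 24, 21, 43, 38]
Count of internal (non-leaf) nodes: 5


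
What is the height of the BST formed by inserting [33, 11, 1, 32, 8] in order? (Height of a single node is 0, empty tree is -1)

Insertion order: [33, 11, 1, 32, 8]
Tree (level-order array): [33, 11, None, 1, 32, None, 8]
Compute height bottom-up (empty subtree = -1):
  height(8) = 1 + max(-1, -1) = 0
  height(1) = 1 + max(-1, 0) = 1
  height(32) = 1 + max(-1, -1) = 0
  height(11) = 1 + max(1, 0) = 2
  height(33) = 1 + max(2, -1) = 3
Height = 3


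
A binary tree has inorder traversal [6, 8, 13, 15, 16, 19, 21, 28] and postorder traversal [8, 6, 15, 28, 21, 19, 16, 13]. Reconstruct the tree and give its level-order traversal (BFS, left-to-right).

Inorder:   [6, 8, 13, 15, 16, 19, 21, 28]
Postorder: [8, 6, 15, 28, 21, 19, 16, 13]
Algorithm: postorder visits root last, so walk postorder right-to-left;
each value is the root of the current inorder slice — split it at that
value, recurse on the right subtree first, then the left.
Recursive splits:
  root=13; inorder splits into left=[6, 8], right=[15, 16, 19, 21, 28]
  root=16; inorder splits into left=[15], right=[19, 21, 28]
  root=19; inorder splits into left=[], right=[21, 28]
  root=21; inorder splits into left=[], right=[28]
  root=28; inorder splits into left=[], right=[]
  root=15; inorder splits into left=[], right=[]
  root=6; inorder splits into left=[], right=[8]
  root=8; inorder splits into left=[], right=[]
Reconstructed level-order: [13, 6, 16, 8, 15, 19, 21, 28]


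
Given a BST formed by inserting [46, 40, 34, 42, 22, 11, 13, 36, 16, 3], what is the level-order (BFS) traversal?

Tree insertion order: [46, 40, 34, 42, 22, 11, 13, 36, 16, 3]
Tree (level-order array): [46, 40, None, 34, 42, 22, 36, None, None, 11, None, None, None, 3, 13, None, None, None, 16]
BFS from the root, enqueuing left then right child of each popped node:
  queue [46] -> pop 46, enqueue [40], visited so far: [46]
  queue [40] -> pop 40, enqueue [34, 42], visited so far: [46, 40]
  queue [34, 42] -> pop 34, enqueue [22, 36], visited so far: [46, 40, 34]
  queue [42, 22, 36] -> pop 42, enqueue [none], visited so far: [46, 40, 34, 42]
  queue [22, 36] -> pop 22, enqueue [11], visited so far: [46, 40, 34, 42, 22]
  queue [36, 11] -> pop 36, enqueue [none], visited so far: [46, 40, 34, 42, 22, 36]
  queue [11] -> pop 11, enqueue [3, 13], visited so far: [46, 40, 34, 42, 22, 36, 11]
  queue [3, 13] -> pop 3, enqueue [none], visited so far: [46, 40, 34, 42, 22, 36, 11, 3]
  queue [13] -> pop 13, enqueue [16], visited so far: [46, 40, 34, 42, 22, 36, 11, 3, 13]
  queue [16] -> pop 16, enqueue [none], visited so far: [46, 40, 34, 42, 22, 36, 11, 3, 13, 16]
Result: [46, 40, 34, 42, 22, 36, 11, 3, 13, 16]


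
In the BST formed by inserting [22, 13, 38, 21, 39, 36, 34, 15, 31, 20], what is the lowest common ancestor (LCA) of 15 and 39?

Tree insertion order: [22, 13, 38, 21, 39, 36, 34, 15, 31, 20]
Tree (level-order array): [22, 13, 38, None, 21, 36, 39, 15, None, 34, None, None, None, None, 20, 31]
In a BST, the LCA of p=15, q=39 is the first node v on the
root-to-leaf path with p <= v <= q (go left if both < v, right if both > v).
Walk from root:
  at 22: 15 <= 22 <= 39, this is the LCA
LCA = 22


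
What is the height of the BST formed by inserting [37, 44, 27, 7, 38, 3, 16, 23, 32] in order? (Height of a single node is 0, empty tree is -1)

Insertion order: [37, 44, 27, 7, 38, 3, 16, 23, 32]
Tree (level-order array): [37, 27, 44, 7, 32, 38, None, 3, 16, None, None, None, None, None, None, None, 23]
Compute height bottom-up (empty subtree = -1):
  height(3) = 1 + max(-1, -1) = 0
  height(23) = 1 + max(-1, -1) = 0
  height(16) = 1 + max(-1, 0) = 1
  height(7) = 1 + max(0, 1) = 2
  height(32) = 1 + max(-1, -1) = 0
  height(27) = 1 + max(2, 0) = 3
  height(38) = 1 + max(-1, -1) = 0
  height(44) = 1 + max(0, -1) = 1
  height(37) = 1 + max(3, 1) = 4
Height = 4


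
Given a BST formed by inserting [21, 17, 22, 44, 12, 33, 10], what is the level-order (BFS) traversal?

Tree insertion order: [21, 17, 22, 44, 12, 33, 10]
Tree (level-order array): [21, 17, 22, 12, None, None, 44, 10, None, 33]
BFS from the root, enqueuing left then right child of each popped node:
  queue [21] -> pop 21, enqueue [17, 22], visited so far: [21]
  queue [17, 22] -> pop 17, enqueue [12], visited so far: [21, 17]
  queue [22, 12] -> pop 22, enqueue [44], visited so far: [21, 17, 22]
  queue [12, 44] -> pop 12, enqueue [10], visited so far: [21, 17, 22, 12]
  queue [44, 10] -> pop 44, enqueue [33], visited so far: [21, 17, 22, 12, 44]
  queue [10, 33] -> pop 10, enqueue [none], visited so far: [21, 17, 22, 12, 44, 10]
  queue [33] -> pop 33, enqueue [none], visited so far: [21, 17, 22, 12, 44, 10, 33]
Result: [21, 17, 22, 12, 44, 10, 33]


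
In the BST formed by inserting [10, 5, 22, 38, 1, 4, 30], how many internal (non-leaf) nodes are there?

Tree built from: [10, 5, 22, 38, 1, 4, 30]
Tree (level-order array): [10, 5, 22, 1, None, None, 38, None, 4, 30]
Rule: An internal node has at least one child.
Per-node child counts:
  node 10: 2 child(ren)
  node 5: 1 child(ren)
  node 1: 1 child(ren)
  node 4: 0 child(ren)
  node 22: 1 child(ren)
  node 38: 1 child(ren)
  node 30: 0 child(ren)
Matching nodes: [10, 5, 1, 22, 38]
Count of internal (non-leaf) nodes: 5


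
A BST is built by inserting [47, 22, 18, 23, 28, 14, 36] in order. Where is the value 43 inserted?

Starting tree (level order): [47, 22, None, 18, 23, 14, None, None, 28, None, None, None, 36]
Insertion path: 47 -> 22 -> 23 -> 28 -> 36
Result: insert 43 as right child of 36
Final tree (level order): [47, 22, None, 18, 23, 14, None, None, 28, None, None, None, 36, None, 43]


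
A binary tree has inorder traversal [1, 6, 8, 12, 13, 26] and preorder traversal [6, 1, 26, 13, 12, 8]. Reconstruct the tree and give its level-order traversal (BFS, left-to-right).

Inorder:  [1, 6, 8, 12, 13, 26]
Preorder: [6, 1, 26, 13, 12, 8]
Algorithm: preorder visits root first, so consume preorder in order;
for each root, split the current inorder slice at that value into
left-subtree inorder and right-subtree inorder, then recurse.
Recursive splits:
  root=6; inorder splits into left=[1], right=[8, 12, 13, 26]
  root=1; inorder splits into left=[], right=[]
  root=26; inorder splits into left=[8, 12, 13], right=[]
  root=13; inorder splits into left=[8, 12], right=[]
  root=12; inorder splits into left=[8], right=[]
  root=8; inorder splits into left=[], right=[]
Reconstructed level-order: [6, 1, 26, 13, 12, 8]


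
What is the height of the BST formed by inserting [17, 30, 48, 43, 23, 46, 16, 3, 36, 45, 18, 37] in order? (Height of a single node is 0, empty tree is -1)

Insertion order: [17, 30, 48, 43, 23, 46, 16, 3, 36, 45, 18, 37]
Tree (level-order array): [17, 16, 30, 3, None, 23, 48, None, None, 18, None, 43, None, None, None, 36, 46, None, 37, 45]
Compute height bottom-up (empty subtree = -1):
  height(3) = 1 + max(-1, -1) = 0
  height(16) = 1 + max(0, -1) = 1
  height(18) = 1 + max(-1, -1) = 0
  height(23) = 1 + max(0, -1) = 1
  height(37) = 1 + max(-1, -1) = 0
  height(36) = 1 + max(-1, 0) = 1
  height(45) = 1 + max(-1, -1) = 0
  height(46) = 1 + max(0, -1) = 1
  height(43) = 1 + max(1, 1) = 2
  height(48) = 1 + max(2, -1) = 3
  height(30) = 1 + max(1, 3) = 4
  height(17) = 1 + max(1, 4) = 5
Height = 5


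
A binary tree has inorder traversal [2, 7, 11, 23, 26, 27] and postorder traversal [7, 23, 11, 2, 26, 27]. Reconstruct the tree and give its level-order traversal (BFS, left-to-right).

Inorder:   [2, 7, 11, 23, 26, 27]
Postorder: [7, 23, 11, 2, 26, 27]
Algorithm: postorder visits root last, so walk postorder right-to-left;
each value is the root of the current inorder slice — split it at that
value, recurse on the right subtree first, then the left.
Recursive splits:
  root=27; inorder splits into left=[2, 7, 11, 23, 26], right=[]
  root=26; inorder splits into left=[2, 7, 11, 23], right=[]
  root=2; inorder splits into left=[], right=[7, 11, 23]
  root=11; inorder splits into left=[7], right=[23]
  root=23; inorder splits into left=[], right=[]
  root=7; inorder splits into left=[], right=[]
Reconstructed level-order: [27, 26, 2, 11, 7, 23]


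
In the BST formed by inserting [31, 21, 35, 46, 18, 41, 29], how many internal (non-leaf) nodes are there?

Tree built from: [31, 21, 35, 46, 18, 41, 29]
Tree (level-order array): [31, 21, 35, 18, 29, None, 46, None, None, None, None, 41]
Rule: An internal node has at least one child.
Per-node child counts:
  node 31: 2 child(ren)
  node 21: 2 child(ren)
  node 18: 0 child(ren)
  node 29: 0 child(ren)
  node 35: 1 child(ren)
  node 46: 1 child(ren)
  node 41: 0 child(ren)
Matching nodes: [31, 21, 35, 46]
Count of internal (non-leaf) nodes: 4


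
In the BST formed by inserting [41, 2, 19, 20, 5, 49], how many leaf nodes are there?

Tree built from: [41, 2, 19, 20, 5, 49]
Tree (level-order array): [41, 2, 49, None, 19, None, None, 5, 20]
Rule: A leaf has 0 children.
Per-node child counts:
  node 41: 2 child(ren)
  node 2: 1 child(ren)
  node 19: 2 child(ren)
  node 5: 0 child(ren)
  node 20: 0 child(ren)
  node 49: 0 child(ren)
Matching nodes: [5, 20, 49]
Count of leaf nodes: 3
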